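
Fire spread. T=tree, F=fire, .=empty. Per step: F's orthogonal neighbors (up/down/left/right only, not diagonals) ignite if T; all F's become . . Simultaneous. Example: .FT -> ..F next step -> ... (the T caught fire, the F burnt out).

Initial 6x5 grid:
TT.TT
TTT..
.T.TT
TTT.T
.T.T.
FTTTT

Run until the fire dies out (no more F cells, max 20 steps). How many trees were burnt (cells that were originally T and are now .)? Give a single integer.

Step 1: +1 fires, +1 burnt (F count now 1)
Step 2: +2 fires, +1 burnt (F count now 2)
Step 3: +2 fires, +2 burnt (F count now 2)
Step 4: +5 fires, +2 burnt (F count now 5)
Step 5: +1 fires, +5 burnt (F count now 1)
Step 6: +3 fires, +1 burnt (F count now 3)
Step 7: +1 fires, +3 burnt (F count now 1)
Step 8: +0 fires, +1 burnt (F count now 0)
Fire out after step 8
Initially T: 20, now '.': 25
Total burnt (originally-T cells now '.'): 15

Answer: 15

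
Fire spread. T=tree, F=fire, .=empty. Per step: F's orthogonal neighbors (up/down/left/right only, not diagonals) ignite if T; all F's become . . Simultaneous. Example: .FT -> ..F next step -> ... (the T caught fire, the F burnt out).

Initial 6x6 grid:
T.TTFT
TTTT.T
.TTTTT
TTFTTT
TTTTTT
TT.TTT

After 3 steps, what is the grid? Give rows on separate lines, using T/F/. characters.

Step 1: 6 trees catch fire, 2 burn out
  T.TF.F
  TTTT.T
  .TFTTT
  TF.FTT
  TTFTTT
  TT.TTT
Step 2: 10 trees catch fire, 6 burn out
  T.F...
  TTFF.F
  .F.FTT
  F...FT
  TF.FTT
  TT.TTT
Step 3: 8 trees catch fire, 10 burn out
  T.....
  TF....
  ....FF
  .....F
  F...FT
  TF.FTT

T.....
TF....
....FF
.....F
F...FT
TF.FTT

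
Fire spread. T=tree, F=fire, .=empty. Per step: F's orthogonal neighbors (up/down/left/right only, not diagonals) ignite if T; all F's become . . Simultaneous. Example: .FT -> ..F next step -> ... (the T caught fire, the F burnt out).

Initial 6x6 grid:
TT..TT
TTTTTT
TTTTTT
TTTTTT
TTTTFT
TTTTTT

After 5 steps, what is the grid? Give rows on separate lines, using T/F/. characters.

Step 1: 4 trees catch fire, 1 burn out
  TT..TT
  TTTTTT
  TTTTTT
  TTTTFT
  TTTF.F
  TTTTFT
Step 2: 6 trees catch fire, 4 burn out
  TT..TT
  TTTTTT
  TTTTFT
  TTTF.F
  TTF...
  TTTF.F
Step 3: 6 trees catch fire, 6 burn out
  TT..TT
  TTTTFT
  TTTF.F
  TTF...
  TF....
  TTF...
Step 4: 7 trees catch fire, 6 burn out
  TT..FT
  TTTF.F
  TTF...
  TF....
  F.....
  TF....
Step 5: 5 trees catch fire, 7 burn out
  TT...F
  TTF...
  TF....
  F.....
  ......
  F.....

TT...F
TTF...
TF....
F.....
......
F.....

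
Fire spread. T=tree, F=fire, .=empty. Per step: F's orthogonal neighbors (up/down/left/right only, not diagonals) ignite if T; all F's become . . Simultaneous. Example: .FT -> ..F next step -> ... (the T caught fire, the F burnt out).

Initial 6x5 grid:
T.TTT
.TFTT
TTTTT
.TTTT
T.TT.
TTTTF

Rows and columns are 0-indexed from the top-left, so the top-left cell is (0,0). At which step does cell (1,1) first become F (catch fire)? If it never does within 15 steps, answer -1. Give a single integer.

Step 1: cell (1,1)='F' (+5 fires, +2 burnt)
  -> target ignites at step 1
Step 2: cell (1,1)='.' (+7 fires, +5 burnt)
Step 3: cell (1,1)='.' (+7 fires, +7 burnt)
Step 4: cell (1,1)='.' (+2 fires, +7 burnt)
Step 5: cell (1,1)='.' (+1 fires, +2 burnt)
Step 6: cell (1,1)='.' (+0 fires, +1 burnt)
  fire out at step 6

1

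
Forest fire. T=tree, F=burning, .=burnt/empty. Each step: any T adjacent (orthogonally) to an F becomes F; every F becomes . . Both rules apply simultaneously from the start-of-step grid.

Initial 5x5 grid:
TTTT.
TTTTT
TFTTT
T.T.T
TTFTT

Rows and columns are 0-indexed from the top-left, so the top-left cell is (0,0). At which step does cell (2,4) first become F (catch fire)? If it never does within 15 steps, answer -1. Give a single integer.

Step 1: cell (2,4)='T' (+6 fires, +2 burnt)
Step 2: cell (2,4)='T' (+7 fires, +6 burnt)
Step 3: cell (2,4)='F' (+5 fires, +7 burnt)
  -> target ignites at step 3
Step 4: cell (2,4)='.' (+2 fires, +5 burnt)
Step 5: cell (2,4)='.' (+0 fires, +2 burnt)
  fire out at step 5

3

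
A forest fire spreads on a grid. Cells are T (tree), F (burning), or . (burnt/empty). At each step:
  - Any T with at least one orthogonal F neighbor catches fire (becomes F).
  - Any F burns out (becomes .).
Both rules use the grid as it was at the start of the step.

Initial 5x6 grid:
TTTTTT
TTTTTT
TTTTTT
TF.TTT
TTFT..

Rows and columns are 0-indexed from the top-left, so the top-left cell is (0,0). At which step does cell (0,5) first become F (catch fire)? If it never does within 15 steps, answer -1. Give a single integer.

Step 1: cell (0,5)='T' (+4 fires, +2 burnt)
Step 2: cell (0,5)='T' (+5 fires, +4 burnt)
Step 3: cell (0,5)='T' (+5 fires, +5 burnt)
Step 4: cell (0,5)='T' (+5 fires, +5 burnt)
Step 5: cell (0,5)='T' (+3 fires, +5 burnt)
Step 6: cell (0,5)='T' (+2 fires, +3 burnt)
Step 7: cell (0,5)='F' (+1 fires, +2 burnt)
  -> target ignites at step 7
Step 8: cell (0,5)='.' (+0 fires, +1 burnt)
  fire out at step 8

7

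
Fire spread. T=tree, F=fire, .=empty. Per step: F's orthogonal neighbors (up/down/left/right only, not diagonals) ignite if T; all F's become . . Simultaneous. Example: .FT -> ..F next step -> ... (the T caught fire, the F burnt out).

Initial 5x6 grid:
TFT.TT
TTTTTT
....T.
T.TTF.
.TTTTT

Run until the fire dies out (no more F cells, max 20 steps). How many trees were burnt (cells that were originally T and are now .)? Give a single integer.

Answer: 18

Derivation:
Step 1: +6 fires, +2 burnt (F count now 6)
Step 2: +6 fires, +6 burnt (F count now 6)
Step 3: +4 fires, +6 burnt (F count now 4)
Step 4: +2 fires, +4 burnt (F count now 2)
Step 5: +0 fires, +2 burnt (F count now 0)
Fire out after step 5
Initially T: 19, now '.': 29
Total burnt (originally-T cells now '.'): 18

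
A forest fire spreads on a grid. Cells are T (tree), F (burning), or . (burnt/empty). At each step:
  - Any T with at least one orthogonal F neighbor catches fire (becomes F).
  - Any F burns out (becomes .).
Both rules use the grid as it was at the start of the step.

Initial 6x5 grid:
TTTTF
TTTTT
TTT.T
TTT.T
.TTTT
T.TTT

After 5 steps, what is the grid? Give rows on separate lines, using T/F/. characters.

Step 1: 2 trees catch fire, 1 burn out
  TTTF.
  TTTTF
  TTT.T
  TTT.T
  .TTTT
  T.TTT
Step 2: 3 trees catch fire, 2 burn out
  TTF..
  TTTF.
  TTT.F
  TTT.T
  .TTTT
  T.TTT
Step 3: 3 trees catch fire, 3 burn out
  TF...
  TTF..
  TTT..
  TTT.F
  .TTTT
  T.TTT
Step 4: 4 trees catch fire, 3 burn out
  F....
  TF...
  TTF..
  TTT..
  .TTTF
  T.TTT
Step 5: 5 trees catch fire, 4 burn out
  .....
  F....
  TF...
  TTF..
  .TTF.
  T.TTF

.....
F....
TF...
TTF..
.TTF.
T.TTF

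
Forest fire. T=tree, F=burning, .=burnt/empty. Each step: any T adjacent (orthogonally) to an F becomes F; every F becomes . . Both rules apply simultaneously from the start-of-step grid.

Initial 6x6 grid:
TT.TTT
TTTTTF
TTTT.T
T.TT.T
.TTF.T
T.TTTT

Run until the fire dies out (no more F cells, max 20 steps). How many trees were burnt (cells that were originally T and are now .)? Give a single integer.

Answer: 26

Derivation:
Step 1: +6 fires, +2 burnt (F count now 6)
Step 2: +8 fires, +6 burnt (F count now 8)
Step 3: +5 fires, +8 burnt (F count now 5)
Step 4: +2 fires, +5 burnt (F count now 2)
Step 5: +3 fires, +2 burnt (F count now 3)
Step 6: +2 fires, +3 burnt (F count now 2)
Step 7: +0 fires, +2 burnt (F count now 0)
Fire out after step 7
Initially T: 27, now '.': 35
Total burnt (originally-T cells now '.'): 26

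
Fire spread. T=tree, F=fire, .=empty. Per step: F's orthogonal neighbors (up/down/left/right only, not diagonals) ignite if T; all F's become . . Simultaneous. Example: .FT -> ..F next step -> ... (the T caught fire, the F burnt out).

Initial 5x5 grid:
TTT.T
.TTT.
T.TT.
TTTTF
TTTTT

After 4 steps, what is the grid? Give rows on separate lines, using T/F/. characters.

Step 1: 2 trees catch fire, 1 burn out
  TTT.T
  .TTT.
  T.TT.
  TTTF.
  TTTTF
Step 2: 3 trees catch fire, 2 burn out
  TTT.T
  .TTT.
  T.TF.
  TTF..
  TTTF.
Step 3: 4 trees catch fire, 3 burn out
  TTT.T
  .TTF.
  T.F..
  TF...
  TTF..
Step 4: 3 trees catch fire, 4 burn out
  TTT.T
  .TF..
  T....
  F....
  TF...

TTT.T
.TF..
T....
F....
TF...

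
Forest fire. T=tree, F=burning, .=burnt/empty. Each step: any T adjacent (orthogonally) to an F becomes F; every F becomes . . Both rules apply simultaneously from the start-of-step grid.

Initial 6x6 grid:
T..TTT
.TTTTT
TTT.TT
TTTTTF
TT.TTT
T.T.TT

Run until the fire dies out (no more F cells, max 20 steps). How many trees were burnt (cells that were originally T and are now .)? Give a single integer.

Step 1: +3 fires, +1 burnt (F count now 3)
Step 2: +5 fires, +3 burnt (F count now 5)
Step 3: +5 fires, +5 burnt (F count now 5)
Step 4: +4 fires, +5 burnt (F count now 4)
Step 5: +5 fires, +4 burnt (F count now 5)
Step 6: +3 fires, +5 burnt (F count now 3)
Step 7: +1 fires, +3 burnt (F count now 1)
Step 8: +0 fires, +1 burnt (F count now 0)
Fire out after step 8
Initially T: 28, now '.': 34
Total burnt (originally-T cells now '.'): 26

Answer: 26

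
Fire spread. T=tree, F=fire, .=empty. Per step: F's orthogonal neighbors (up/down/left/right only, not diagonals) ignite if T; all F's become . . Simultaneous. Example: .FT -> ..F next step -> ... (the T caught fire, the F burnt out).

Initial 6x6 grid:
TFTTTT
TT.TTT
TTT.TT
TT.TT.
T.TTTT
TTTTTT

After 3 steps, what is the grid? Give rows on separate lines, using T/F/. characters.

Step 1: 3 trees catch fire, 1 burn out
  F.FTTT
  TF.TTT
  TTT.TT
  TT.TT.
  T.TTTT
  TTTTTT
Step 2: 3 trees catch fire, 3 burn out
  ...FTT
  F..TTT
  TFT.TT
  TT.TT.
  T.TTTT
  TTTTTT
Step 3: 5 trees catch fire, 3 burn out
  ....FT
  ...FTT
  F.F.TT
  TF.TT.
  T.TTTT
  TTTTTT

....FT
...FTT
F.F.TT
TF.TT.
T.TTTT
TTTTTT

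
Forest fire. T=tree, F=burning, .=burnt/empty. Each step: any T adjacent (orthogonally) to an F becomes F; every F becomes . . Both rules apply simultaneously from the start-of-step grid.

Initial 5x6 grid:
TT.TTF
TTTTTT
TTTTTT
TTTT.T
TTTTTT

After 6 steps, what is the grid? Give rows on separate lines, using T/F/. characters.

Step 1: 2 trees catch fire, 1 burn out
  TT.TF.
  TTTTTF
  TTTTTT
  TTTT.T
  TTTTTT
Step 2: 3 trees catch fire, 2 burn out
  TT.F..
  TTTTF.
  TTTTTF
  TTTT.T
  TTTTTT
Step 3: 3 trees catch fire, 3 burn out
  TT....
  TTTF..
  TTTTF.
  TTTT.F
  TTTTTT
Step 4: 3 trees catch fire, 3 burn out
  TT....
  TTF...
  TTTF..
  TTTT..
  TTTTTF
Step 5: 4 trees catch fire, 3 burn out
  TT....
  TF....
  TTF...
  TTTF..
  TTTTF.
Step 6: 5 trees catch fire, 4 burn out
  TF....
  F.....
  TF....
  TTF...
  TTTF..

TF....
F.....
TF....
TTF...
TTTF..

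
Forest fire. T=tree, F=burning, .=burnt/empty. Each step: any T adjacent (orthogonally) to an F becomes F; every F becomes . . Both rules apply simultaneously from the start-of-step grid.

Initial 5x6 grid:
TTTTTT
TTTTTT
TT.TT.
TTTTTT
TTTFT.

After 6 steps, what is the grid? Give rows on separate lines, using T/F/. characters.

Step 1: 3 trees catch fire, 1 burn out
  TTTTTT
  TTTTTT
  TT.TT.
  TTTFTT
  TTF.F.
Step 2: 4 trees catch fire, 3 burn out
  TTTTTT
  TTTTTT
  TT.FT.
  TTF.FT
  TF....
Step 3: 5 trees catch fire, 4 burn out
  TTTTTT
  TTTFTT
  TT..F.
  TF...F
  F.....
Step 4: 5 trees catch fire, 5 burn out
  TTTFTT
  TTF.FT
  TF....
  F.....
  ......
Step 5: 5 trees catch fire, 5 burn out
  TTF.FT
  TF...F
  F.....
  ......
  ......
Step 6: 3 trees catch fire, 5 burn out
  TF...F
  F.....
  ......
  ......
  ......

TF...F
F.....
......
......
......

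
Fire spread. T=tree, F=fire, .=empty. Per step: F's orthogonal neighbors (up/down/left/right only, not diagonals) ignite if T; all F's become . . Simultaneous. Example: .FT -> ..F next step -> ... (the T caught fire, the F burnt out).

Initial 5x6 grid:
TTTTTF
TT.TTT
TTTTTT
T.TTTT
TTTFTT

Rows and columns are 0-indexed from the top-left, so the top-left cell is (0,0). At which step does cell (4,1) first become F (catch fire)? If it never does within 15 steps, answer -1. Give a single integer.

Step 1: cell (4,1)='T' (+5 fires, +2 burnt)
Step 2: cell (4,1)='F' (+8 fires, +5 burnt)
  -> target ignites at step 2
Step 3: cell (4,1)='.' (+6 fires, +8 burnt)
Step 4: cell (4,1)='.' (+3 fires, +6 burnt)
Step 5: cell (4,1)='.' (+3 fires, +3 burnt)
Step 6: cell (4,1)='.' (+1 fires, +3 burnt)
Step 7: cell (4,1)='.' (+0 fires, +1 burnt)
  fire out at step 7

2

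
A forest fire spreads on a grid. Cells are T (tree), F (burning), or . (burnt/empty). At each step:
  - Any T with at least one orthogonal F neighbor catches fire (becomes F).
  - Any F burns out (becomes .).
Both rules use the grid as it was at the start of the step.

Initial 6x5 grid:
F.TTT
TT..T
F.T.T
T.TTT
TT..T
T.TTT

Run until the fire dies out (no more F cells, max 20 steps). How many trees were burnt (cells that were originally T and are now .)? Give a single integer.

Answer: 6

Derivation:
Step 1: +2 fires, +2 burnt (F count now 2)
Step 2: +2 fires, +2 burnt (F count now 2)
Step 3: +2 fires, +2 burnt (F count now 2)
Step 4: +0 fires, +2 burnt (F count now 0)
Fire out after step 4
Initially T: 19, now '.': 17
Total burnt (originally-T cells now '.'): 6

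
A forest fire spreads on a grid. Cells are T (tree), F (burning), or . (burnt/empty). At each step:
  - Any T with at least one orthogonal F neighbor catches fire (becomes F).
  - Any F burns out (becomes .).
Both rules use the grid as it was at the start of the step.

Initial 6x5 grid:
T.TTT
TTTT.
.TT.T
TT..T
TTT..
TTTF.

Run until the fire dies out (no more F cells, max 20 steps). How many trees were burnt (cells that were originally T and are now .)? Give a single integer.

Step 1: +1 fires, +1 burnt (F count now 1)
Step 2: +2 fires, +1 burnt (F count now 2)
Step 3: +2 fires, +2 burnt (F count now 2)
Step 4: +2 fires, +2 burnt (F count now 2)
Step 5: +2 fires, +2 burnt (F count now 2)
Step 6: +2 fires, +2 burnt (F count now 2)
Step 7: +2 fires, +2 burnt (F count now 2)
Step 8: +3 fires, +2 burnt (F count now 3)
Step 9: +1 fires, +3 burnt (F count now 1)
Step 10: +1 fires, +1 burnt (F count now 1)
Step 11: +0 fires, +1 burnt (F count now 0)
Fire out after step 11
Initially T: 20, now '.': 28
Total burnt (originally-T cells now '.'): 18

Answer: 18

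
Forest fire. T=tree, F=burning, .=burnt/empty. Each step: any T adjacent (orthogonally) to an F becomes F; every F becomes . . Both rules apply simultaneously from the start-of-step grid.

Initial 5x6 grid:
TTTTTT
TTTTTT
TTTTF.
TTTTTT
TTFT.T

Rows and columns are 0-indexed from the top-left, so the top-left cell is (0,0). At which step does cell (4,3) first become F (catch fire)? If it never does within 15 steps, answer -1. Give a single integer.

Step 1: cell (4,3)='F' (+6 fires, +2 burnt)
  -> target ignites at step 1
Step 2: cell (4,3)='.' (+8 fires, +6 burnt)
Step 3: cell (4,3)='.' (+6 fires, +8 burnt)
Step 4: cell (4,3)='.' (+3 fires, +6 burnt)
Step 5: cell (4,3)='.' (+2 fires, +3 burnt)
Step 6: cell (4,3)='.' (+1 fires, +2 burnt)
Step 7: cell (4,3)='.' (+0 fires, +1 burnt)
  fire out at step 7

1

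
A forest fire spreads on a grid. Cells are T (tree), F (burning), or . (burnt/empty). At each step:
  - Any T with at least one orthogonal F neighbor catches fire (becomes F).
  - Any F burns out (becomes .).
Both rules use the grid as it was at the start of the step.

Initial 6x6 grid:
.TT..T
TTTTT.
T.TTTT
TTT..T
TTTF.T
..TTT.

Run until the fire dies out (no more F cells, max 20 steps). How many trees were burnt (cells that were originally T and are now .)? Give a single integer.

Answer: 23

Derivation:
Step 1: +2 fires, +1 burnt (F count now 2)
Step 2: +4 fires, +2 burnt (F count now 4)
Step 3: +3 fires, +4 burnt (F count now 3)
Step 4: +3 fires, +3 burnt (F count now 3)
Step 5: +5 fires, +3 burnt (F count now 5)
Step 6: +4 fires, +5 burnt (F count now 4)
Step 7: +1 fires, +4 burnt (F count now 1)
Step 8: +1 fires, +1 burnt (F count now 1)
Step 9: +0 fires, +1 burnt (F count now 0)
Fire out after step 9
Initially T: 24, now '.': 35
Total burnt (originally-T cells now '.'): 23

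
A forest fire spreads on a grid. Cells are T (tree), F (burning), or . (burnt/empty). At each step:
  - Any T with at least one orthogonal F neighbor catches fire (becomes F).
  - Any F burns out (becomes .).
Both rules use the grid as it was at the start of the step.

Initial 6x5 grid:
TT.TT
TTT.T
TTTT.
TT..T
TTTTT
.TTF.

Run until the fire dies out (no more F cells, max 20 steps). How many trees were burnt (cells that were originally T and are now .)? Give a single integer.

Answer: 19

Derivation:
Step 1: +2 fires, +1 burnt (F count now 2)
Step 2: +3 fires, +2 burnt (F count now 3)
Step 3: +2 fires, +3 burnt (F count now 2)
Step 4: +2 fires, +2 burnt (F count now 2)
Step 5: +2 fires, +2 burnt (F count now 2)
Step 6: +3 fires, +2 burnt (F count now 3)
Step 7: +4 fires, +3 burnt (F count now 4)
Step 8: +1 fires, +4 burnt (F count now 1)
Step 9: +0 fires, +1 burnt (F count now 0)
Fire out after step 9
Initially T: 22, now '.': 27
Total burnt (originally-T cells now '.'): 19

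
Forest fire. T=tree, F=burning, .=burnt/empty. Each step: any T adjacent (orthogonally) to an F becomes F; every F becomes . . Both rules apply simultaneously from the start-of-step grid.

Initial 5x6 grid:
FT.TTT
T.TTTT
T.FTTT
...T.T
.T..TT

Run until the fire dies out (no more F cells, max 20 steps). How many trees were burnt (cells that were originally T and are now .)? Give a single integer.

Answer: 17

Derivation:
Step 1: +4 fires, +2 burnt (F count now 4)
Step 2: +4 fires, +4 burnt (F count now 4)
Step 3: +3 fires, +4 burnt (F count now 3)
Step 4: +3 fires, +3 burnt (F count now 3)
Step 5: +2 fires, +3 burnt (F count now 2)
Step 6: +1 fires, +2 burnt (F count now 1)
Step 7: +0 fires, +1 burnt (F count now 0)
Fire out after step 7
Initially T: 18, now '.': 29
Total burnt (originally-T cells now '.'): 17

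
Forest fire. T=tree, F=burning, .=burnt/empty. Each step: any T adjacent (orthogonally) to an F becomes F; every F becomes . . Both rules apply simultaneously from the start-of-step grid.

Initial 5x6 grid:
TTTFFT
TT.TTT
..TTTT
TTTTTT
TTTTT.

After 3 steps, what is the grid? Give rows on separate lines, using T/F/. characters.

Step 1: 4 trees catch fire, 2 burn out
  TTF..F
  TT.FFT
  ..TTTT
  TTTTTT
  TTTTT.
Step 2: 4 trees catch fire, 4 burn out
  TF....
  TT...F
  ..TFFT
  TTTTTT
  TTTTT.
Step 3: 6 trees catch fire, 4 burn out
  F.....
  TF....
  ..F..F
  TTTFFT
  TTTTT.

F.....
TF....
..F..F
TTTFFT
TTTTT.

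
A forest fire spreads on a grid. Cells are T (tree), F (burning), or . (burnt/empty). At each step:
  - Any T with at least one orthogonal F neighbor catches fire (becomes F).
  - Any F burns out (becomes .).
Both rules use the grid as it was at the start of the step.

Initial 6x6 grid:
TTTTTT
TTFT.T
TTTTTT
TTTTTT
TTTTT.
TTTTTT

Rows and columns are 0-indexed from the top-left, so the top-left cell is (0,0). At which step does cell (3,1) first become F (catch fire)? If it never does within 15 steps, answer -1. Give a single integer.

Step 1: cell (3,1)='T' (+4 fires, +1 burnt)
Step 2: cell (3,1)='T' (+6 fires, +4 burnt)
Step 3: cell (3,1)='F' (+7 fires, +6 burnt)
  -> target ignites at step 3
Step 4: cell (3,1)='.' (+7 fires, +7 burnt)
Step 5: cell (3,1)='.' (+6 fires, +7 burnt)
Step 6: cell (3,1)='.' (+2 fires, +6 burnt)
Step 7: cell (3,1)='.' (+1 fires, +2 burnt)
Step 8: cell (3,1)='.' (+0 fires, +1 burnt)
  fire out at step 8

3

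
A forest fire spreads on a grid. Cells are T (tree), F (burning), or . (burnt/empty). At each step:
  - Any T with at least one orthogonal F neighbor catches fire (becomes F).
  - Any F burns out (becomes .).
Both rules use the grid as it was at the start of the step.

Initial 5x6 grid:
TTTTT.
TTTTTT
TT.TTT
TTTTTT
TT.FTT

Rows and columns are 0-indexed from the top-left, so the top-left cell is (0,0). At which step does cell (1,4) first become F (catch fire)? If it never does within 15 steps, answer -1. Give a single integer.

Step 1: cell (1,4)='T' (+2 fires, +1 burnt)
Step 2: cell (1,4)='T' (+4 fires, +2 burnt)
Step 3: cell (1,4)='T' (+4 fires, +4 burnt)
Step 4: cell (1,4)='F' (+7 fires, +4 burnt)
  -> target ignites at step 4
Step 5: cell (1,4)='.' (+6 fires, +7 burnt)
Step 6: cell (1,4)='.' (+2 fires, +6 burnt)
Step 7: cell (1,4)='.' (+1 fires, +2 burnt)
Step 8: cell (1,4)='.' (+0 fires, +1 burnt)
  fire out at step 8

4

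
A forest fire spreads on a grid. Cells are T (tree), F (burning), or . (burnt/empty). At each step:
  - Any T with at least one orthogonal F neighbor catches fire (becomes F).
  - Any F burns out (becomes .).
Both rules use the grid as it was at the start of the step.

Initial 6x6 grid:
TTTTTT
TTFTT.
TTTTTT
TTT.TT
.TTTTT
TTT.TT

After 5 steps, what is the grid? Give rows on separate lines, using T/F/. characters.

Step 1: 4 trees catch fire, 1 burn out
  TTFTTT
  TF.FT.
  TTFTTT
  TTT.TT
  .TTTTT
  TTT.TT
Step 2: 7 trees catch fire, 4 burn out
  TF.FTT
  F...F.
  TF.FTT
  TTF.TT
  .TTTTT
  TTT.TT
Step 3: 6 trees catch fire, 7 burn out
  F...FT
  ......
  F...FT
  TF..TT
  .TFTTT
  TTT.TT
Step 4: 7 trees catch fire, 6 burn out
  .....F
  ......
  .....F
  F...FT
  .F.FTT
  TTF.TT
Step 5: 3 trees catch fire, 7 burn out
  ......
  ......
  ......
  .....F
  ....FT
  TF..TT

......
......
......
.....F
....FT
TF..TT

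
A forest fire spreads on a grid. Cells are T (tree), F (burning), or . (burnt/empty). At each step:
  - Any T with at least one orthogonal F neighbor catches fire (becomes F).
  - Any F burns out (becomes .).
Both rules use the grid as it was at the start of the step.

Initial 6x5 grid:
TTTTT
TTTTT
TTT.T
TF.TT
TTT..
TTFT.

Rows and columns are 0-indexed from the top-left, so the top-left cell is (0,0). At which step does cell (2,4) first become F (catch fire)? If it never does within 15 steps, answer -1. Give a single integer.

Step 1: cell (2,4)='T' (+6 fires, +2 burnt)
Step 2: cell (2,4)='T' (+5 fires, +6 burnt)
Step 3: cell (2,4)='T' (+3 fires, +5 burnt)
Step 4: cell (2,4)='T' (+3 fires, +3 burnt)
Step 5: cell (2,4)='T' (+2 fires, +3 burnt)
Step 6: cell (2,4)='F' (+2 fires, +2 burnt)
  -> target ignites at step 6
Step 7: cell (2,4)='.' (+1 fires, +2 burnt)
Step 8: cell (2,4)='.' (+1 fires, +1 burnt)
Step 9: cell (2,4)='.' (+0 fires, +1 burnt)
  fire out at step 9

6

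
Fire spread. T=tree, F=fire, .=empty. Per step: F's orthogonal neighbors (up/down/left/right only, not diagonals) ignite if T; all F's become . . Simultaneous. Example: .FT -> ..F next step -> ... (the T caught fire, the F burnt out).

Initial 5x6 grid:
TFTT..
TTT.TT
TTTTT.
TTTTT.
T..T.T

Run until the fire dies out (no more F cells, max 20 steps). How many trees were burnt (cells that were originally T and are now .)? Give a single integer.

Answer: 20

Derivation:
Step 1: +3 fires, +1 burnt (F count now 3)
Step 2: +4 fires, +3 burnt (F count now 4)
Step 3: +3 fires, +4 burnt (F count now 3)
Step 4: +3 fires, +3 burnt (F count now 3)
Step 5: +3 fires, +3 burnt (F count now 3)
Step 6: +3 fires, +3 burnt (F count now 3)
Step 7: +1 fires, +3 burnt (F count now 1)
Step 8: +0 fires, +1 burnt (F count now 0)
Fire out after step 8
Initially T: 21, now '.': 29
Total burnt (originally-T cells now '.'): 20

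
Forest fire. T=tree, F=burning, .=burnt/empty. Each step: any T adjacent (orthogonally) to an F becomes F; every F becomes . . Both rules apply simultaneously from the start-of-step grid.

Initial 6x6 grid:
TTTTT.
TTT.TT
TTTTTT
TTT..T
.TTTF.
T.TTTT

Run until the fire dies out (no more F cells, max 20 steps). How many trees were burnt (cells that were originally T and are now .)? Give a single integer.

Answer: 27

Derivation:
Step 1: +2 fires, +1 burnt (F count now 2)
Step 2: +3 fires, +2 burnt (F count now 3)
Step 3: +3 fires, +3 burnt (F count now 3)
Step 4: +2 fires, +3 burnt (F count now 2)
Step 5: +4 fires, +2 burnt (F count now 4)
Step 6: +4 fires, +4 burnt (F count now 4)
Step 7: +5 fires, +4 burnt (F count now 5)
Step 8: +4 fires, +5 burnt (F count now 4)
Step 9: +0 fires, +4 burnt (F count now 0)
Fire out after step 9
Initially T: 28, now '.': 35
Total burnt (originally-T cells now '.'): 27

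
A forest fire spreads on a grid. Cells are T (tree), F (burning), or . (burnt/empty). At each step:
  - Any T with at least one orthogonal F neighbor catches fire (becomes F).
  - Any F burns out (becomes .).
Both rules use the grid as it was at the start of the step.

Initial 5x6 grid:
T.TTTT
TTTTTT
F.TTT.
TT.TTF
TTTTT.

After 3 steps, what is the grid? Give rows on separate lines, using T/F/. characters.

Step 1: 3 trees catch fire, 2 burn out
  T.TTTT
  FTTTTT
  ..TTT.
  FT.TF.
  TTTTT.
Step 2: 7 trees catch fire, 3 burn out
  F.TTTT
  .FTTTT
  ..TTF.
  .F.F..
  FTTTF.
Step 3: 5 trees catch fire, 7 burn out
  ..TTTT
  ..FTFT
  ..TF..
  ......
  .FTF..

..TTTT
..FTFT
..TF..
......
.FTF..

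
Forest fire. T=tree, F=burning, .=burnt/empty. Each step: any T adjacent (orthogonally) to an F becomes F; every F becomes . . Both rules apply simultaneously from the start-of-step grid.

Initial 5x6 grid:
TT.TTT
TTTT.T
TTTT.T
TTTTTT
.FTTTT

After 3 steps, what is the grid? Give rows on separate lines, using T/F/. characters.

Step 1: 2 trees catch fire, 1 burn out
  TT.TTT
  TTTT.T
  TTTT.T
  TFTTTT
  ..FTTT
Step 2: 4 trees catch fire, 2 burn out
  TT.TTT
  TTTT.T
  TFTT.T
  F.FTTT
  ...FTT
Step 3: 5 trees catch fire, 4 burn out
  TT.TTT
  TFTT.T
  F.FT.T
  ...FTT
  ....FT

TT.TTT
TFTT.T
F.FT.T
...FTT
....FT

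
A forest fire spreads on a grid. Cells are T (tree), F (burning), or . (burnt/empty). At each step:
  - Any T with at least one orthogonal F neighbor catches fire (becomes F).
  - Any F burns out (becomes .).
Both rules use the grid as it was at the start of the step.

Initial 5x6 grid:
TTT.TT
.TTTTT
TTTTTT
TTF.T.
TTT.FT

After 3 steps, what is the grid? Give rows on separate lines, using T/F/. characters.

Step 1: 5 trees catch fire, 2 burn out
  TTT.TT
  .TTTTT
  TTFTTT
  TF..F.
  TTF..F
Step 2: 6 trees catch fire, 5 burn out
  TTT.TT
  .TFTTT
  TF.FFT
  F.....
  TF....
Step 3: 7 trees catch fire, 6 burn out
  TTF.TT
  .F.FFT
  F....F
  ......
  F.....

TTF.TT
.F.FFT
F....F
......
F.....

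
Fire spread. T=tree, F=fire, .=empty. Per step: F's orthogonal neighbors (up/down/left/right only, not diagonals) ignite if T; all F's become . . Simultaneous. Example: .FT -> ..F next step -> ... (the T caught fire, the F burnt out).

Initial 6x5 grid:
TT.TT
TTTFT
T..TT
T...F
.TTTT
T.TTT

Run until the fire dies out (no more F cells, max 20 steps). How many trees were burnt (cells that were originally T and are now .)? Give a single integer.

Step 1: +6 fires, +2 burnt (F count now 6)
Step 2: +4 fires, +6 burnt (F count now 4)
Step 3: +4 fires, +4 burnt (F count now 4)
Step 4: +4 fires, +4 burnt (F count now 4)
Step 5: +1 fires, +4 burnt (F count now 1)
Step 6: +0 fires, +1 burnt (F count now 0)
Fire out after step 6
Initially T: 20, now '.': 29
Total burnt (originally-T cells now '.'): 19

Answer: 19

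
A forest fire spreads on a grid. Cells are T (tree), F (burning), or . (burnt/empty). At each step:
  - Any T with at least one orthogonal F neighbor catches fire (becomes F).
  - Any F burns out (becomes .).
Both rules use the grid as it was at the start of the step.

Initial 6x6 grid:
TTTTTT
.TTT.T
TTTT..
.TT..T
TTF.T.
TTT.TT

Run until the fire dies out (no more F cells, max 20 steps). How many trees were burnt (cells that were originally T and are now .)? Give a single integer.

Step 1: +3 fires, +1 burnt (F count now 3)
Step 2: +4 fires, +3 burnt (F count now 4)
Step 3: +4 fires, +4 burnt (F count now 4)
Step 4: +4 fires, +4 burnt (F count now 4)
Step 5: +2 fires, +4 burnt (F count now 2)
Step 6: +2 fires, +2 burnt (F count now 2)
Step 7: +1 fires, +2 burnt (F count now 1)
Step 8: +1 fires, +1 burnt (F count now 1)
Step 9: +0 fires, +1 burnt (F count now 0)
Fire out after step 9
Initially T: 25, now '.': 32
Total burnt (originally-T cells now '.'): 21

Answer: 21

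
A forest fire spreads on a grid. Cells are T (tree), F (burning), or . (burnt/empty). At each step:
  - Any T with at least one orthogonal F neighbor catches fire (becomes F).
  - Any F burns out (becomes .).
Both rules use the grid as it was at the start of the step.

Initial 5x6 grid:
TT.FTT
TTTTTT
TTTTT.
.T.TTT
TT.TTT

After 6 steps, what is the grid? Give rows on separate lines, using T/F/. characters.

Step 1: 2 trees catch fire, 1 burn out
  TT..FT
  TTTFTT
  TTTTT.
  .T.TTT
  TT.TTT
Step 2: 4 trees catch fire, 2 burn out
  TT...F
  TTF.FT
  TTTFT.
  .T.TTT
  TT.TTT
Step 3: 5 trees catch fire, 4 burn out
  TT....
  TF...F
  TTF.F.
  .T.FTT
  TT.TTT
Step 4: 5 trees catch fire, 5 burn out
  TF....
  F.....
  TF....
  .T..FT
  TT.FTT
Step 5: 5 trees catch fire, 5 burn out
  F.....
  ......
  F.....
  .F...F
  TT..FT
Step 6: 2 trees catch fire, 5 burn out
  ......
  ......
  ......
  ......
  TF...F

......
......
......
......
TF...F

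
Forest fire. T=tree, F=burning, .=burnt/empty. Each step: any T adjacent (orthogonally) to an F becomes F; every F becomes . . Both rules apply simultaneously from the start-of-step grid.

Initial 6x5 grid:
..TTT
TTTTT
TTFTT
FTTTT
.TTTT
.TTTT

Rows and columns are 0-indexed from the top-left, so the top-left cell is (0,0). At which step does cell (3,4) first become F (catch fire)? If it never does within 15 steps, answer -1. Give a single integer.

Step 1: cell (3,4)='T' (+6 fires, +2 burnt)
Step 2: cell (3,4)='T' (+8 fires, +6 burnt)
Step 3: cell (3,4)='F' (+6 fires, +8 burnt)
  -> target ignites at step 3
Step 4: cell (3,4)='.' (+3 fires, +6 burnt)
Step 5: cell (3,4)='.' (+1 fires, +3 burnt)
Step 6: cell (3,4)='.' (+0 fires, +1 burnt)
  fire out at step 6

3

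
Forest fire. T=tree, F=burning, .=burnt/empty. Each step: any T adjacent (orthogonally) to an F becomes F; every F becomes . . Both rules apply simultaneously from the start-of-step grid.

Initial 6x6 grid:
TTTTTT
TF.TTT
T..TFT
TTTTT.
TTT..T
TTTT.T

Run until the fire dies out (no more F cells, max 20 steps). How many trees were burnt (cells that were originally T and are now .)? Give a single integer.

Answer: 25

Derivation:
Step 1: +6 fires, +2 burnt (F count now 6)
Step 2: +7 fires, +6 burnt (F count now 7)
Step 3: +4 fires, +7 burnt (F count now 4)
Step 4: +3 fires, +4 burnt (F count now 3)
Step 5: +3 fires, +3 burnt (F count now 3)
Step 6: +2 fires, +3 burnt (F count now 2)
Step 7: +0 fires, +2 burnt (F count now 0)
Fire out after step 7
Initially T: 27, now '.': 34
Total burnt (originally-T cells now '.'): 25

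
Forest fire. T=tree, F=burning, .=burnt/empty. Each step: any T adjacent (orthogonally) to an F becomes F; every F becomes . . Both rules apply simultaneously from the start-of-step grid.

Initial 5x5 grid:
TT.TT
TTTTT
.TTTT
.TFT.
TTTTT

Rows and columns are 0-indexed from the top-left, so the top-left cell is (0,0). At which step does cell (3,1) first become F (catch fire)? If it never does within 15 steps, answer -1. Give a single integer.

Step 1: cell (3,1)='F' (+4 fires, +1 burnt)
  -> target ignites at step 1
Step 2: cell (3,1)='.' (+5 fires, +4 burnt)
Step 3: cell (3,1)='.' (+5 fires, +5 burnt)
Step 4: cell (3,1)='.' (+4 fires, +5 burnt)
Step 5: cell (3,1)='.' (+2 fires, +4 burnt)
Step 6: cell (3,1)='.' (+0 fires, +2 burnt)
  fire out at step 6

1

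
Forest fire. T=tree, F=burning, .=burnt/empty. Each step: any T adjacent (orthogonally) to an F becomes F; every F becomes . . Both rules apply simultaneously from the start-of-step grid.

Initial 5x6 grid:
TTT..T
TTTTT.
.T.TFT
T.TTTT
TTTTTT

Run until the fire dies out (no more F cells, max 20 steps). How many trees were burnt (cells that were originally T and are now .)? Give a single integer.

Answer: 22

Derivation:
Step 1: +4 fires, +1 burnt (F count now 4)
Step 2: +4 fires, +4 burnt (F count now 4)
Step 3: +4 fires, +4 burnt (F count now 4)
Step 4: +3 fires, +4 burnt (F count now 3)
Step 5: +4 fires, +3 burnt (F count now 4)
Step 6: +2 fires, +4 burnt (F count now 2)
Step 7: +1 fires, +2 burnt (F count now 1)
Step 8: +0 fires, +1 burnt (F count now 0)
Fire out after step 8
Initially T: 23, now '.': 29
Total burnt (originally-T cells now '.'): 22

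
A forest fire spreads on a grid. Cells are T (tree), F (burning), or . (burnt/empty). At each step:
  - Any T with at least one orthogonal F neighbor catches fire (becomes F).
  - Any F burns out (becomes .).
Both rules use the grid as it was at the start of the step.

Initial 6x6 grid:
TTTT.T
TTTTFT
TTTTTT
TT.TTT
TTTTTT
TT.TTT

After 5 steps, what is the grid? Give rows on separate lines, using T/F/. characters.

Step 1: 3 trees catch fire, 1 burn out
  TTTT.T
  TTTF.F
  TTTTFT
  TT.TTT
  TTTTTT
  TT.TTT
Step 2: 6 trees catch fire, 3 burn out
  TTTF.F
  TTF...
  TTTF.F
  TT.TFT
  TTTTTT
  TT.TTT
Step 3: 6 trees catch fire, 6 burn out
  TTF...
  TF....
  TTF...
  TT.F.F
  TTTTFT
  TT.TTT
Step 4: 6 trees catch fire, 6 burn out
  TF....
  F.....
  TF....
  TT....
  TTTF.F
  TT.TFT
Step 5: 6 trees catch fire, 6 burn out
  F.....
  ......
  F.....
  TF....
  TTF...
  TT.F.F

F.....
......
F.....
TF....
TTF...
TT.F.F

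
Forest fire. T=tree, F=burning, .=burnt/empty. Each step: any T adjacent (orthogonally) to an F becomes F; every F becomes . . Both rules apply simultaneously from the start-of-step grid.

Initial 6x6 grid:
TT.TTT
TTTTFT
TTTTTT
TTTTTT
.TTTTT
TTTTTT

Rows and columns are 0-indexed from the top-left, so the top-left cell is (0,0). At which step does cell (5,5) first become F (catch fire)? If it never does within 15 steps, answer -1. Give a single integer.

Step 1: cell (5,5)='T' (+4 fires, +1 burnt)
Step 2: cell (5,5)='T' (+6 fires, +4 burnt)
Step 3: cell (5,5)='T' (+5 fires, +6 burnt)
Step 4: cell (5,5)='T' (+7 fires, +5 burnt)
Step 5: cell (5,5)='F' (+6 fires, +7 burnt)
  -> target ignites at step 5
Step 6: cell (5,5)='.' (+3 fires, +6 burnt)
Step 7: cell (5,5)='.' (+1 fires, +3 burnt)
Step 8: cell (5,5)='.' (+1 fires, +1 burnt)
Step 9: cell (5,5)='.' (+0 fires, +1 burnt)
  fire out at step 9

5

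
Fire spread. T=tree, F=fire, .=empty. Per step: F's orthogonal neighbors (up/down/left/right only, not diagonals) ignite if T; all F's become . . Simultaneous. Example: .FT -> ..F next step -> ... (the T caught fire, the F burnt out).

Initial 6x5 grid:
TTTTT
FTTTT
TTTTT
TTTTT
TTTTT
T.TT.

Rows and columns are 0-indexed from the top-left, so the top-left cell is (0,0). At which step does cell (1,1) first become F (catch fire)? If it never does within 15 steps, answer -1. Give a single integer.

Step 1: cell (1,1)='F' (+3 fires, +1 burnt)
  -> target ignites at step 1
Step 2: cell (1,1)='.' (+4 fires, +3 burnt)
Step 3: cell (1,1)='.' (+5 fires, +4 burnt)
Step 4: cell (1,1)='.' (+6 fires, +5 burnt)
Step 5: cell (1,1)='.' (+4 fires, +6 burnt)
Step 6: cell (1,1)='.' (+3 fires, +4 burnt)
Step 7: cell (1,1)='.' (+2 fires, +3 burnt)
Step 8: cell (1,1)='.' (+0 fires, +2 burnt)
  fire out at step 8

1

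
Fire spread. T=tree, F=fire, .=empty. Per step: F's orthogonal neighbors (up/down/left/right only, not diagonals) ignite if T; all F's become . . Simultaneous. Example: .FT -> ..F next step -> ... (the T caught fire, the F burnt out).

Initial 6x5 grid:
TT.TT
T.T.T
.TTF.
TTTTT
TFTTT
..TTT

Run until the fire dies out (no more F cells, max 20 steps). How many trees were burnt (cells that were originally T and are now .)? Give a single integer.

Answer: 15

Derivation:
Step 1: +5 fires, +2 burnt (F count now 5)
Step 2: +7 fires, +5 burnt (F count now 7)
Step 3: +2 fires, +7 burnt (F count now 2)
Step 4: +1 fires, +2 burnt (F count now 1)
Step 5: +0 fires, +1 burnt (F count now 0)
Fire out after step 5
Initially T: 21, now '.': 24
Total burnt (originally-T cells now '.'): 15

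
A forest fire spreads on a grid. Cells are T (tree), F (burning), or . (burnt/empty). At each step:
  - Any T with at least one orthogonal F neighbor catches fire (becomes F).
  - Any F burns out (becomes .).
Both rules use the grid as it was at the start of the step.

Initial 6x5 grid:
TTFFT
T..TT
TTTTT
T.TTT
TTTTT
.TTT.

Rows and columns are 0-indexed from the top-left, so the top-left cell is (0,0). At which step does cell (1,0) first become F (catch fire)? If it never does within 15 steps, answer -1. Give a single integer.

Step 1: cell (1,0)='T' (+3 fires, +2 burnt)
Step 2: cell (1,0)='T' (+3 fires, +3 burnt)
Step 3: cell (1,0)='F' (+4 fires, +3 burnt)
  -> target ignites at step 3
Step 4: cell (1,0)='.' (+5 fires, +4 burnt)
Step 5: cell (1,0)='.' (+4 fires, +5 burnt)
Step 6: cell (1,0)='.' (+3 fires, +4 burnt)
Step 7: cell (1,0)='.' (+1 fires, +3 burnt)
Step 8: cell (1,0)='.' (+0 fires, +1 burnt)
  fire out at step 8

3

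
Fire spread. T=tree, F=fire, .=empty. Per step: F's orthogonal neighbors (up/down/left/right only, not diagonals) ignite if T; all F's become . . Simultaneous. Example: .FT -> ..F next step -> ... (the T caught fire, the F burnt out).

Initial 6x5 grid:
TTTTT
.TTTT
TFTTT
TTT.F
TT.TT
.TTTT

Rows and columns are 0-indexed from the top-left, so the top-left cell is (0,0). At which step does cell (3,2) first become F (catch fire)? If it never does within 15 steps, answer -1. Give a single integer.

Step 1: cell (3,2)='T' (+6 fires, +2 burnt)
Step 2: cell (3,2)='F' (+9 fires, +6 burnt)
  -> target ignites at step 2
Step 3: cell (3,2)='.' (+7 fires, +9 burnt)
Step 4: cell (3,2)='.' (+2 fires, +7 burnt)
Step 5: cell (3,2)='.' (+0 fires, +2 burnt)
  fire out at step 5

2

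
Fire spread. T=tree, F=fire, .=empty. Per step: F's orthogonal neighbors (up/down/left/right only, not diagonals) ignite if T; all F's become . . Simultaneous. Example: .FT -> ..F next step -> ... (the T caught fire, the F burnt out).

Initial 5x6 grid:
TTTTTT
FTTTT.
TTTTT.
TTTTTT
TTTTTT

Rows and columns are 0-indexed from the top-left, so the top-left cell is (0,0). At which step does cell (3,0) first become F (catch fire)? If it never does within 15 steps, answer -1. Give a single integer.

Step 1: cell (3,0)='T' (+3 fires, +1 burnt)
Step 2: cell (3,0)='F' (+4 fires, +3 burnt)
  -> target ignites at step 2
Step 3: cell (3,0)='.' (+5 fires, +4 burnt)
Step 4: cell (3,0)='.' (+5 fires, +5 burnt)
Step 5: cell (3,0)='.' (+4 fires, +5 burnt)
Step 6: cell (3,0)='.' (+3 fires, +4 burnt)
Step 7: cell (3,0)='.' (+2 fires, +3 burnt)
Step 8: cell (3,0)='.' (+1 fires, +2 burnt)
Step 9: cell (3,0)='.' (+0 fires, +1 burnt)
  fire out at step 9

2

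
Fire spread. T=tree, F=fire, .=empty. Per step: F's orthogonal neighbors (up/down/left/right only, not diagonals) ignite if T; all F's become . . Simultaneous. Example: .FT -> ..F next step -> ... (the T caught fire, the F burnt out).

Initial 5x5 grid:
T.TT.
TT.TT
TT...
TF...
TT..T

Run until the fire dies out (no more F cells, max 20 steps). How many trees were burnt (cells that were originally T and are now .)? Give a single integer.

Answer: 8

Derivation:
Step 1: +3 fires, +1 burnt (F count now 3)
Step 2: +3 fires, +3 burnt (F count now 3)
Step 3: +1 fires, +3 burnt (F count now 1)
Step 4: +1 fires, +1 burnt (F count now 1)
Step 5: +0 fires, +1 burnt (F count now 0)
Fire out after step 5
Initially T: 13, now '.': 20
Total burnt (originally-T cells now '.'): 8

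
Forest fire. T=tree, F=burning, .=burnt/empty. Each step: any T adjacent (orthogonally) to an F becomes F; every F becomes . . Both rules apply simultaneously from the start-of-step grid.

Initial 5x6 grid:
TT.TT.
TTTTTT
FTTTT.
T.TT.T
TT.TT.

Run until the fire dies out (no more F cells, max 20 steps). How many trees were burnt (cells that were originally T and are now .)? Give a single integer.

Answer: 21

Derivation:
Step 1: +3 fires, +1 burnt (F count now 3)
Step 2: +4 fires, +3 burnt (F count now 4)
Step 3: +5 fires, +4 burnt (F count now 5)
Step 4: +3 fires, +5 burnt (F count now 3)
Step 5: +3 fires, +3 burnt (F count now 3)
Step 6: +3 fires, +3 burnt (F count now 3)
Step 7: +0 fires, +3 burnt (F count now 0)
Fire out after step 7
Initially T: 22, now '.': 29
Total burnt (originally-T cells now '.'): 21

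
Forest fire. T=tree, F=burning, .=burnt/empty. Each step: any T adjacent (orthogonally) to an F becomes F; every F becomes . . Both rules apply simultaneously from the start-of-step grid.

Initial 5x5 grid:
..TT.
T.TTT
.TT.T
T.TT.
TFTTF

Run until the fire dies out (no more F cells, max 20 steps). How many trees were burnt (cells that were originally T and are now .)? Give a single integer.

Step 1: +3 fires, +2 burnt (F count now 3)
Step 2: +3 fires, +3 burnt (F count now 3)
Step 3: +1 fires, +3 burnt (F count now 1)
Step 4: +2 fires, +1 burnt (F count now 2)
Step 5: +2 fires, +2 burnt (F count now 2)
Step 6: +2 fires, +2 burnt (F count now 2)
Step 7: +1 fires, +2 burnt (F count now 1)
Step 8: +0 fires, +1 burnt (F count now 0)
Fire out after step 8
Initially T: 15, now '.': 24
Total burnt (originally-T cells now '.'): 14

Answer: 14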